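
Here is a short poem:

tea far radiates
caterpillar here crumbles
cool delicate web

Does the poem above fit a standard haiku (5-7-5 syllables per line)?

Line 1: tea(1) + far(1) + radiates(3) = 5 ✓
Line 2: caterpillar(4) + here(1) + crumbles(2) = 7 ✓
Line 3: cool(1) + delicate(3) + web(1) = 5 ✓

Yes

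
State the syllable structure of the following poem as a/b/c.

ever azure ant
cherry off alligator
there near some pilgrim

5/7/5

Line 1: ever (2), azure (2), ant (1) → 5
Line 2: cherry (2), off (1), alligator (4) → 7
Line 3: there (1), near (1), some (1), pilgrim (2) → 5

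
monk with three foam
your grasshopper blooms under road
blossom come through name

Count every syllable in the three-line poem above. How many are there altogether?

Line 1: "monk with three foam": 1+1+1+1 = 4
Line 2: "your grasshopper blooms under road": 1+3+1+2+1 = 8
Line 3: "blossom come through name": 2+1+1+1 = 5
Total: 4 + 8 + 5 = 17

17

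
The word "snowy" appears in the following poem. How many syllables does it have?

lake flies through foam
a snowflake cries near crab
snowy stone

2

"snowy" has 2 syllables.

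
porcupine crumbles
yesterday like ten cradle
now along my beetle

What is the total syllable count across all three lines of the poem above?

18

Line 1: "porcupine crumbles": 3+2 = 5
Line 2: "yesterday like ten cradle": 3+1+1+2 = 7
Line 3: "now along my beetle": 1+2+1+2 = 6
Total: 5 + 7 + 6 = 18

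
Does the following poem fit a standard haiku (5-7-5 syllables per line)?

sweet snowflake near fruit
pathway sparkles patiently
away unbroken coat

No

Line 1: sweet (1), snowflake (2), near (1), fruit (1) → 5 ✓
Line 2: pathway (2), sparkles (2), patiently (3) → 7 ✓
Line 3: away (2), unbroken (3), coat (1) → 6 (expected 5)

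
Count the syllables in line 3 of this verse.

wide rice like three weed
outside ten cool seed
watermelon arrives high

Line 3: watermelon(4) + arrives(2) + high(1) = 7

7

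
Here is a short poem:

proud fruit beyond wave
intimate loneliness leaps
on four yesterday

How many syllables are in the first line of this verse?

The first line: proud(1) + fruit(1) + beyond(2) + wave(1) = 5

5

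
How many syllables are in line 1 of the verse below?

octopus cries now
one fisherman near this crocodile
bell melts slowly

Line 1: "octopus cries now": 3+1+1 = 5

5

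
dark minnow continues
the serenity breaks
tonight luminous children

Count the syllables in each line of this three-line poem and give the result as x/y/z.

6/6/7

Line 1: dark (1), minnow (2), continues (3) → 6
Line 2: the (1), serenity (4), breaks (1) → 6
Line 3: tonight (2), luminous (3), children (2) → 7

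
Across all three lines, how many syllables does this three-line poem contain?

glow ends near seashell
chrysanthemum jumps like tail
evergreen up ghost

Line 1: glow (1), ends (1), near (1), seashell (2) → 5
Line 2: chrysanthemum (4), jumps (1), like (1), tail (1) → 7
Line 3: evergreen (3), up (1), ghost (1) → 5
Total: 5 + 7 + 5 = 17

17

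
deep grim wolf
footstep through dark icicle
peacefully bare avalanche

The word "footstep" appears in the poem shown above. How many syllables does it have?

2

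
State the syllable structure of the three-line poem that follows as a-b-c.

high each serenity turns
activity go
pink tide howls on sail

Line 1: "high each serenity turns": 1+1+4+1 = 7
Line 2: "activity go": 4+1 = 5
Line 3: "pink tide howls on sail": 1+1+1+1+1 = 5

7-5-5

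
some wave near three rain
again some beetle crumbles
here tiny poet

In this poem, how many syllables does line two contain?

7

Line two: again(2) + some(1) + beetle(2) + crumbles(2) = 7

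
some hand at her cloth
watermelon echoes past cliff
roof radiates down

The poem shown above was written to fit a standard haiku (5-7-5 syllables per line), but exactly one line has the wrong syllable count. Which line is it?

Line 2

Line 1: some(1) + hand(1) + at(1) + her(1) + cloth(1) = 5 ✓
Line 2: watermelon(4) + echoes(2) + past(1) + cliff(1) = 8 (expected 7)
Line 3: roof(1) + radiates(3) + down(1) = 5 ✓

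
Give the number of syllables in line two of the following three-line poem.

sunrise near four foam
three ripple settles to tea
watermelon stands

7

Line two: three(1) + ripple(2) + settles(2) + to(1) + tea(1) = 7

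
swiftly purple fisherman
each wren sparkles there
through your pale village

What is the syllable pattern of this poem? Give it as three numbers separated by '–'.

7–5–5

Line 1: "swiftly purple fisherman": 2+2+3 = 7
Line 2: "each wren sparkles there": 1+1+2+1 = 5
Line 3: "through your pale village": 1+1+1+2 = 5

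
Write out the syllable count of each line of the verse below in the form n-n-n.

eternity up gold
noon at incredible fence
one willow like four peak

Line 1: eternity (4), up (1), gold (1) → 6
Line 2: noon (1), at (1), incredible (4), fence (1) → 7
Line 3: one (1), willow (2), like (1), four (1), peak (1) → 6

6-7-6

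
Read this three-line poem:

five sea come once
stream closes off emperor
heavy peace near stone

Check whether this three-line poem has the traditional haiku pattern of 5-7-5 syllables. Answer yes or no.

No

Line 1: "five sea come once": 1+1+1+1 = 4 (expected 5)
Line 2: "stream closes off emperor": 1+2+1+3 = 7 ✓
Line 3: "heavy peace near stone": 2+1+1+1 = 5 ✓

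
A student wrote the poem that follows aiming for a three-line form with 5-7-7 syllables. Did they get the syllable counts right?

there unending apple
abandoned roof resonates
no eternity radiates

Line 1: "there unending apple": 1+3+2 = 6 (expected 5)
Line 2: "abandoned roof resonates": 3+1+3 = 7 ✓
Line 3: "no eternity radiates": 1+4+3 = 8 (expected 7)

No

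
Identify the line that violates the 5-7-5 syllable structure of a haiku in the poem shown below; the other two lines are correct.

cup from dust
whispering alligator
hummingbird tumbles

Line 1

Line 1: cup(1) + from(1) + dust(1) = 3 (expected 5)
Line 2: whispering(3) + alligator(4) = 7 ✓
Line 3: hummingbird(3) + tumbles(2) = 5 ✓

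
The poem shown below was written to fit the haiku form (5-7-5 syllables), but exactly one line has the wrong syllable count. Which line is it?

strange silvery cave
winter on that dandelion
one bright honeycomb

Line 2

Line 1: strange (1), silvery (3), cave (1) → 5 ✓
Line 2: winter (2), on (1), that (1), dandelion (4) → 8 (expected 7)
Line 3: one (1), bright (1), honeycomb (3) → 5 ✓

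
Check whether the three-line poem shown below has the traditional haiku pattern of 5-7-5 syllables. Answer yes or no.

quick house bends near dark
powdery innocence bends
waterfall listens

Yes

Line 1: "quick house bends near dark": 1+1+1+1+1 = 5 ✓
Line 2: "powdery innocence bends": 3+3+1 = 7 ✓
Line 3: "waterfall listens": 3+2 = 5 ✓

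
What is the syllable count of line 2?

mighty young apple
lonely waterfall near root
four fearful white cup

Line 2: lonely(2) + waterfall(3) + near(1) + root(1) = 7

7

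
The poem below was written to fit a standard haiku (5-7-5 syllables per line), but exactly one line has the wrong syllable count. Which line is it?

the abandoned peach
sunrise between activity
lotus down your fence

Line 1: "the abandoned peach": 1+3+1 = 5 ✓
Line 2: "sunrise between activity": 2+2+4 = 8 (expected 7)
Line 3: "lotus down your fence": 2+1+1+1 = 5 ✓

Line 2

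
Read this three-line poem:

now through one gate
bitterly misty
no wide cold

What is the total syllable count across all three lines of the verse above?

Line 1: now (1), through (1), one (1), gate (1) → 4
Line 2: bitterly (3), misty (2) → 5
Line 3: no (1), wide (1), cold (1) → 3
Total: 4 + 5 + 3 = 12

12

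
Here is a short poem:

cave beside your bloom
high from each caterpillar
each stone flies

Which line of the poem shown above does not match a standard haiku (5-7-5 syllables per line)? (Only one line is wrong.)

Line 1: cave(1) + beside(2) + your(1) + bloom(1) = 5 ✓
Line 2: high(1) + from(1) + each(1) + caterpillar(4) = 7 ✓
Line 3: each(1) + stone(1) + flies(1) = 3 (expected 5)

The third line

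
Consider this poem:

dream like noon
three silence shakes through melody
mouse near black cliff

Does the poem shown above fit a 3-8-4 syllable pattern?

Yes

Line 1: dream(1) + like(1) + noon(1) = 3 ✓
Line 2: three(1) + silence(2) + shakes(1) + through(1) + melody(3) = 8 ✓
Line 3: mouse(1) + near(1) + black(1) + cliff(1) = 4 ✓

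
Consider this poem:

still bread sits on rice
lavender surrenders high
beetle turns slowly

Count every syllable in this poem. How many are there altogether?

17

Line 1: still(1) + bread(1) + sits(1) + on(1) + rice(1) = 5
Line 2: lavender(3) + surrenders(3) + high(1) = 7
Line 3: beetle(2) + turns(1) + slowly(2) = 5
Total: 5 + 7 + 5 = 17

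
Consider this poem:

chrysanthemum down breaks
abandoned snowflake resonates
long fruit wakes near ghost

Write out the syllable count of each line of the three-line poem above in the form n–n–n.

Line 1: "chrysanthemum down breaks": 4+1+1 = 6
Line 2: "abandoned snowflake resonates": 3+2+3 = 8
Line 3: "long fruit wakes near ghost": 1+1+1+1+1 = 5

6–8–5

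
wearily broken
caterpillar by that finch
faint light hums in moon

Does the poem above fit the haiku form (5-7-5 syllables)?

Yes

Line 1: wearily(3) + broken(2) = 5 ✓
Line 2: caterpillar(4) + by(1) + that(1) + finch(1) = 7 ✓
Line 3: faint(1) + light(1) + hums(1) + in(1) + moon(1) = 5 ✓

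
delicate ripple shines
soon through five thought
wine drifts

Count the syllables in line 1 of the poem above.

Line 1: delicate (3), ripple (2), shines (1) → 6

6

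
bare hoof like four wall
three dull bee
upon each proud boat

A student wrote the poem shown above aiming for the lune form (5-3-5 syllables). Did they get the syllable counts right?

Yes

Line 1: bare (1), hoof (1), like (1), four (1), wall (1) → 5 ✓
Line 2: three (1), dull (1), bee (1) → 3 ✓
Line 3: upon (2), each (1), proud (1), boat (1) → 5 ✓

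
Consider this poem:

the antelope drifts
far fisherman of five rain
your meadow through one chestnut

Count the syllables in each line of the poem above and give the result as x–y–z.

5–7–7

Line 1: the(1) + antelope(3) + drifts(1) = 5
Line 2: far(1) + fisherman(3) + of(1) + five(1) + rain(1) = 7
Line 3: your(1) + meadow(2) + through(1) + one(1) + chestnut(2) = 7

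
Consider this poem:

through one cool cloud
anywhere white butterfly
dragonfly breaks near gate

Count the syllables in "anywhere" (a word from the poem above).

3

"anywhere" has 3 syllables.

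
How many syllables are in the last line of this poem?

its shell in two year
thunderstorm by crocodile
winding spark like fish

5

The last line: "winding spark like fish": 2+1+1+1 = 5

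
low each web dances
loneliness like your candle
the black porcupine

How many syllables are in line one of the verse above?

5

Line one: low (1), each (1), web (1), dances (2) → 5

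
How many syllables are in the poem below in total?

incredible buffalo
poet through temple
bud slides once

Line 1: incredible (4), buffalo (3) → 7
Line 2: poet (2), through (1), temple (2) → 5
Line 3: bud (1), slides (1), once (1) → 3
Total: 7 + 5 + 3 = 15

15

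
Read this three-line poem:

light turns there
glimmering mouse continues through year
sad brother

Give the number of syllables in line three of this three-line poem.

Line three: sad(1) + brother(2) = 3

3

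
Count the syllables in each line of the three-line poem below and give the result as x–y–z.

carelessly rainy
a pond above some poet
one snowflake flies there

Line 1: carelessly(3) + rainy(2) = 5
Line 2: a(1) + pond(1) + above(2) + some(1) + poet(2) = 7
Line 3: one(1) + snowflake(2) + flies(1) + there(1) = 5

5–7–5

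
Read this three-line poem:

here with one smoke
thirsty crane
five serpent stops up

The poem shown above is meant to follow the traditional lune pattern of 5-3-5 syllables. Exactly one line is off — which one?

Line 1: here (1), with (1), one (1), smoke (1) → 4 (expected 5)
Line 2: thirsty (2), crane (1) → 3 ✓
Line 3: five (1), serpent (2), stops (1), up (1) → 5 ✓

Line 1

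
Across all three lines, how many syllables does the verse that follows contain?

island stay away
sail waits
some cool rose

10

Line 1: island(2) + stay(1) + away(2) = 5
Line 2: sail(1) + waits(1) = 2
Line 3: some(1) + cool(1) + rose(1) = 3
Total: 5 + 2 + 3 = 10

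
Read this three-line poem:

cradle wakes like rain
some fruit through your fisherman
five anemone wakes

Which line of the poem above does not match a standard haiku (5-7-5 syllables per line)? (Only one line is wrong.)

Line 3

Line 1: cradle(2) + wakes(1) + like(1) + rain(1) = 5 ✓
Line 2: some(1) + fruit(1) + through(1) + your(1) + fisherman(3) = 7 ✓
Line 3: five(1) + anemone(4) + wakes(1) = 6 (expected 5)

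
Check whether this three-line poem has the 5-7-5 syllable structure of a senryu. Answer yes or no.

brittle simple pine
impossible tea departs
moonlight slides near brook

Line 1: "brittle simple pine": 2+2+1 = 5 ✓
Line 2: "impossible tea departs": 4+1+2 = 7 ✓
Line 3: "moonlight slides near brook": 2+1+1+1 = 5 ✓

Yes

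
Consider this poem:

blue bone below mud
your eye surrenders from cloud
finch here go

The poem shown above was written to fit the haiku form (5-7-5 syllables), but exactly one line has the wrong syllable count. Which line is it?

The third line

Line 1: blue(1) + bone(1) + below(2) + mud(1) = 5 ✓
Line 2: your(1) + eye(1) + surrenders(3) + from(1) + cloud(1) = 7 ✓
Line 3: finch(1) + here(1) + go(1) = 3 (expected 5)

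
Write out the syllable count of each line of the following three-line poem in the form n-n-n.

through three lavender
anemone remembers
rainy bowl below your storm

Line 1: "through three lavender": 1+1+3 = 5
Line 2: "anemone remembers": 4+3 = 7
Line 3: "rainy bowl below your storm": 2+1+2+1+1 = 7

5-7-7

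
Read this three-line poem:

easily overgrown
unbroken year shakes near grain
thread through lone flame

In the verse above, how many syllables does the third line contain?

The third line: "thread through lone flame": 1+1+1+1 = 4

4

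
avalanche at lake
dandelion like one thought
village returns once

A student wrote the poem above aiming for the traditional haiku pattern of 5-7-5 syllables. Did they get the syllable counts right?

Line 1: avalanche (3), at (1), lake (1) → 5 ✓
Line 2: dandelion (4), like (1), one (1), thought (1) → 7 ✓
Line 3: village (2), returns (2), once (1) → 5 ✓

Yes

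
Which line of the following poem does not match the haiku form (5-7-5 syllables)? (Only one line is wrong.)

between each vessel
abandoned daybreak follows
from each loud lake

The third line

Line 1: "between each vessel": 2+1+2 = 5 ✓
Line 2: "abandoned daybreak follows": 3+2+2 = 7 ✓
Line 3: "from each loud lake": 1+1+1+1 = 4 (expected 5)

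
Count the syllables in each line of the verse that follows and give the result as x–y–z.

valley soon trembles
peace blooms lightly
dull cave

5–4–2

Line 1: valley(2) + soon(1) + trembles(2) = 5
Line 2: peace(1) + blooms(1) + lightly(2) = 4
Line 3: dull(1) + cave(1) = 2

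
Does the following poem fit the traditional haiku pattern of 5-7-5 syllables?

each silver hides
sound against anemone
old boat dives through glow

No

Line 1: each (1), silver (2), hides (1) → 4 (expected 5)
Line 2: sound (1), against (2), anemone (4) → 7 ✓
Line 3: old (1), boat (1), dives (1), through (1), glow (1) → 5 ✓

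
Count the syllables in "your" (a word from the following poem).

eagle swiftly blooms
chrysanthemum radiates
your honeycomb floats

1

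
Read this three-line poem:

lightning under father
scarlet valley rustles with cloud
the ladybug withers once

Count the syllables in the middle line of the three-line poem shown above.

The middle line: "scarlet valley rustles with cloud": 2+2+2+1+1 = 8

8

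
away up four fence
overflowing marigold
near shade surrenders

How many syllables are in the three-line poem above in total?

17

Line 1: away(2) + up(1) + four(1) + fence(1) = 5
Line 2: overflowing(4) + marigold(3) = 7
Line 3: near(1) + shade(1) + surrenders(3) = 5
Total: 5 + 7 + 5 = 17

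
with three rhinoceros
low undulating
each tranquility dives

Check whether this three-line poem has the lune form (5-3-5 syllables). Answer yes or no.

Line 1: with(1) + three(1) + rhinoceros(4) = 6 (expected 5)
Line 2: low(1) + undulating(4) = 5 (expected 3)
Line 3: each(1) + tranquility(4) + dives(1) = 6 (expected 5)

No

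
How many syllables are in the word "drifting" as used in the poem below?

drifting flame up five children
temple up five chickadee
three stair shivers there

"drifting" has 2 syllables.

2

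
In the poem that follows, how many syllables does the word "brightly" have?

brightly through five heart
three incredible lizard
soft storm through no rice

2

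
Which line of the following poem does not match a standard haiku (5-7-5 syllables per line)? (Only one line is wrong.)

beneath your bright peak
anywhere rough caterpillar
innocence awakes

The second line

Line 1: "beneath your bright peak": 2+1+1+1 = 5 ✓
Line 2: "anywhere rough caterpillar": 3+1+4 = 8 (expected 7)
Line 3: "innocence awakes": 3+2 = 5 ✓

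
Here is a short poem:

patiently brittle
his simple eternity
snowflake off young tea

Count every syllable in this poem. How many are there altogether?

Line 1: "patiently brittle": 3+2 = 5
Line 2: "his simple eternity": 1+2+4 = 7
Line 3: "snowflake off young tea": 2+1+1+1 = 5
Total: 5 + 7 + 5 = 17

17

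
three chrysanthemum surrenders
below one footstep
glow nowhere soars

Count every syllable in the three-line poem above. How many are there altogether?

17

Line 1: three(1) + chrysanthemum(4) + surrenders(3) = 8
Line 2: below(2) + one(1) + footstep(2) = 5
Line 3: glow(1) + nowhere(2) + soars(1) = 4
Total: 8 + 5 + 4 = 17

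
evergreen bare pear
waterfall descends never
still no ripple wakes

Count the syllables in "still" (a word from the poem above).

1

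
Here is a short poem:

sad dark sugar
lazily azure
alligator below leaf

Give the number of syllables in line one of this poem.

Line one: "sad dark sugar": 1+1+2 = 4

4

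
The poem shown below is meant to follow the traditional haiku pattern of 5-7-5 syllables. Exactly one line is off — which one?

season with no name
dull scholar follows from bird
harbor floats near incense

Line 3

Line 1: season(2) + with(1) + no(1) + name(1) = 5 ✓
Line 2: dull(1) + scholar(2) + follows(2) + from(1) + bird(1) = 7 ✓
Line 3: harbor(2) + floats(1) + near(1) + incense(2) = 6 (expected 5)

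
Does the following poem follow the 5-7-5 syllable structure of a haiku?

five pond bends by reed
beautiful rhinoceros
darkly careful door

Yes

Line 1: five(1) + pond(1) + bends(1) + by(1) + reed(1) = 5 ✓
Line 2: beautiful(3) + rhinoceros(4) = 7 ✓
Line 3: darkly(2) + careful(2) + door(1) = 5 ✓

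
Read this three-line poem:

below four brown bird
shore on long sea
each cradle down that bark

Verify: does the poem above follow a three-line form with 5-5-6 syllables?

No

Line 1: below(2) + four(1) + brown(1) + bird(1) = 5 ✓
Line 2: shore(1) + on(1) + long(1) + sea(1) = 4 (expected 5)
Line 3: each(1) + cradle(2) + down(1) + that(1) + bark(1) = 6 ✓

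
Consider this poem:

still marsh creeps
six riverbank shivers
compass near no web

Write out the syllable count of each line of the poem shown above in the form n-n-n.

3-6-5

Line 1: still(1) + marsh(1) + creeps(1) = 3
Line 2: six(1) + riverbank(3) + shivers(2) = 6
Line 3: compass(2) + near(1) + no(1) + web(1) = 5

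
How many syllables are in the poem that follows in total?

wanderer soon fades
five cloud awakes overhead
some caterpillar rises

Line 1: wanderer(3) + soon(1) + fades(1) = 5
Line 2: five(1) + cloud(1) + awakes(2) + overhead(3) = 7
Line 3: some(1) + caterpillar(4) + rises(2) = 7
Total: 5 + 7 + 7 = 19

19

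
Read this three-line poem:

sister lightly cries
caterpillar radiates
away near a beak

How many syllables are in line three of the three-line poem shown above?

5

Line three: "away near a beak": 2+1+1+1 = 5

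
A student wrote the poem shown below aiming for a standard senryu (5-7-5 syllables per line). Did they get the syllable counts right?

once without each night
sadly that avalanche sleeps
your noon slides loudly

Line 1: once(1) + without(2) + each(1) + night(1) = 5 ✓
Line 2: sadly(2) + that(1) + avalanche(3) + sleeps(1) = 7 ✓
Line 3: your(1) + noon(1) + slides(1) + loudly(2) = 5 ✓

Yes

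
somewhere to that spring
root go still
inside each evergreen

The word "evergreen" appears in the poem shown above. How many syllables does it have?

3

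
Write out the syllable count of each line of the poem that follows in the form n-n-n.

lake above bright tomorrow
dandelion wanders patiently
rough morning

Line 1: lake(1) + above(2) + bright(1) + tomorrow(3) = 7
Line 2: dandelion(4) + wanders(2) + patiently(3) = 9
Line 3: rough(1) + morning(2) = 3

7-9-3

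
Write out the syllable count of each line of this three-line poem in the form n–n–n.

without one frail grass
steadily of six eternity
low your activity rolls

Line 1: without(2) + one(1) + frail(1) + grass(1) = 5
Line 2: steadily(3) + of(1) + six(1) + eternity(4) = 9
Line 3: low(1) + your(1) + activity(4) + rolls(1) = 7

5–9–7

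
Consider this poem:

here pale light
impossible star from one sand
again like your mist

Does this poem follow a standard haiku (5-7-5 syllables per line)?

No

Line 1: here(1) + pale(1) + light(1) = 3 (expected 5)
Line 2: impossible(4) + star(1) + from(1) + one(1) + sand(1) = 8 (expected 7)
Line 3: again(2) + like(1) + your(1) + mist(1) = 5 ✓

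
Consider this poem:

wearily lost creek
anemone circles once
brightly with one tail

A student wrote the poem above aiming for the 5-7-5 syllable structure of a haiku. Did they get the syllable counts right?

Yes

Line 1: wearily (3), lost (1), creek (1) → 5 ✓
Line 2: anemone (4), circles (2), once (1) → 7 ✓
Line 3: brightly (2), with (1), one (1), tail (1) → 5 ✓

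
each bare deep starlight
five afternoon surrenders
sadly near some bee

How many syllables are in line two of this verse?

7

Line two: "five afternoon surrenders": 1+3+3 = 7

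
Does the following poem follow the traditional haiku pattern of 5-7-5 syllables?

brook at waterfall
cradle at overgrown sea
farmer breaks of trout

Yes

Line 1: brook (1), at (1), waterfall (3) → 5 ✓
Line 2: cradle (2), at (1), overgrown (3), sea (1) → 7 ✓
Line 3: farmer (2), breaks (1), of (1), trout (1) → 5 ✓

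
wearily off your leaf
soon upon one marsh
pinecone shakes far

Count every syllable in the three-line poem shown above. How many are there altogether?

Line 1: "wearily off your leaf": 3+1+1+1 = 6
Line 2: "soon upon one marsh": 1+2+1+1 = 5
Line 3: "pinecone shakes far": 2+1+1 = 4
Total: 6 + 5 + 4 = 15

15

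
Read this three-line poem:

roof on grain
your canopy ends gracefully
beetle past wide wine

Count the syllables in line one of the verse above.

3

Line one: roof(1) + on(1) + grain(1) = 3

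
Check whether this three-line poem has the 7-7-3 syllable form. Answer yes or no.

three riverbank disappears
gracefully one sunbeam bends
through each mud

Line 1: "three riverbank disappears": 1+3+3 = 7 ✓
Line 2: "gracefully one sunbeam bends": 3+1+2+1 = 7 ✓
Line 3: "through each mud": 1+1+1 = 3 ✓

Yes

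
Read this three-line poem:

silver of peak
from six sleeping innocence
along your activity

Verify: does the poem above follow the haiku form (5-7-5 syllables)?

No

Line 1: silver(2) + of(1) + peak(1) = 4 (expected 5)
Line 2: from(1) + six(1) + sleeping(2) + innocence(3) = 7 ✓
Line 3: along(2) + your(1) + activity(4) = 7 (expected 5)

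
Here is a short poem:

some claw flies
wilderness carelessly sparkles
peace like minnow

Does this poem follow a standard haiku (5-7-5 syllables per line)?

No

Line 1: some (1), claw (1), flies (1) → 3 (expected 5)
Line 2: wilderness (3), carelessly (3), sparkles (2) → 8 (expected 7)
Line 3: peace (1), like (1), minnow (2) → 4 (expected 5)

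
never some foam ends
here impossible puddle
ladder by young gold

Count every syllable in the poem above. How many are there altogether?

Line 1: never(2) + some(1) + foam(1) + ends(1) = 5
Line 2: here(1) + impossible(4) + puddle(2) = 7
Line 3: ladder(2) + by(1) + young(1) + gold(1) = 5
Total: 5 + 7 + 5 = 17

17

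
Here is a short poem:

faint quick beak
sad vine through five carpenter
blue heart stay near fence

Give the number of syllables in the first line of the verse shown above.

3

The first line: "faint quick beak": 1+1+1 = 3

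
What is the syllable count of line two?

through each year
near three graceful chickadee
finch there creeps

7

Line two: "near three graceful chickadee": 1+1+2+3 = 7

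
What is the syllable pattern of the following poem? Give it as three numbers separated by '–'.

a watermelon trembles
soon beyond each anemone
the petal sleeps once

7–8–5

Line 1: a (1), watermelon (4), trembles (2) → 7
Line 2: soon (1), beyond (2), each (1), anemone (4) → 8
Line 3: the (1), petal (2), sleeps (1), once (1) → 5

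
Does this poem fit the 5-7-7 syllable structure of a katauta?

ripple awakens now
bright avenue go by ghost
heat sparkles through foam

Line 1: ripple(2) + awakens(3) + now(1) = 6 (expected 5)
Line 2: bright(1) + avenue(3) + go(1) + by(1) + ghost(1) = 7 ✓
Line 3: heat(1) + sparkles(2) + through(1) + foam(1) = 5 (expected 7)

No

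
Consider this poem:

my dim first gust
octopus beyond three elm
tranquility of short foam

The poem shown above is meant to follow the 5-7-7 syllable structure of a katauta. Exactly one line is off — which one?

Line 1: my (1), dim (1), first (1), gust (1) → 4 (expected 5)
Line 2: octopus (3), beyond (2), three (1), elm (1) → 7 ✓
Line 3: tranquility (4), of (1), short (1), foam (1) → 7 ✓

Line 1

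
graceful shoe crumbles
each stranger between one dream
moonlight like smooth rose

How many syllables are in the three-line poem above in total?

Line 1: "graceful shoe crumbles": 2+1+2 = 5
Line 2: "each stranger between one dream": 1+2+2+1+1 = 7
Line 3: "moonlight like smooth rose": 2+1+1+1 = 5
Total: 5 + 7 + 5 = 17

17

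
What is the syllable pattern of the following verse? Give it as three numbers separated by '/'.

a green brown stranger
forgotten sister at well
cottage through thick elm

5/7/5

Line 1: "a green brown stranger": 1+1+1+2 = 5
Line 2: "forgotten sister at well": 3+2+1+1 = 7
Line 3: "cottage through thick elm": 2+1+1+1 = 5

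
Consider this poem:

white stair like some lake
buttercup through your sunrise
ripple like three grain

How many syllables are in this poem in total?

Line 1: white (1), stair (1), like (1), some (1), lake (1) → 5
Line 2: buttercup (3), through (1), your (1), sunrise (2) → 7
Line 3: ripple (2), like (1), three (1), grain (1) → 5
Total: 5 + 7 + 5 = 17

17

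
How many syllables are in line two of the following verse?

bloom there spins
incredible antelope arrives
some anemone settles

Line two: "incredible antelope arrives": 4+3+2 = 9

9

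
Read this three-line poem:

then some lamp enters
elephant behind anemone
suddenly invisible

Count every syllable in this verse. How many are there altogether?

21

Line 1: then (1), some (1), lamp (1), enters (2) → 5
Line 2: elephant (3), behind (2), anemone (4) → 9
Line 3: suddenly (3), invisible (4) → 7
Total: 5 + 9 + 7 = 21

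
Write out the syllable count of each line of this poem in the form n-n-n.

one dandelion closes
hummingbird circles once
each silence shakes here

7-6-5

Line 1: one (1), dandelion (4), closes (2) → 7
Line 2: hummingbird (3), circles (2), once (1) → 6
Line 3: each (1), silence (2), shakes (1), here (1) → 5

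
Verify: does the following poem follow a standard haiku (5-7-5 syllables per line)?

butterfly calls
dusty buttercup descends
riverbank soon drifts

No

Line 1: butterfly(3) + calls(1) = 4 (expected 5)
Line 2: dusty(2) + buttercup(3) + descends(2) = 7 ✓
Line 3: riverbank(3) + soon(1) + drifts(1) = 5 ✓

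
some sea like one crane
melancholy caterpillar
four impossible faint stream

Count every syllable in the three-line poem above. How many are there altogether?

Line 1: some (1), sea (1), like (1), one (1), crane (1) → 5
Line 2: melancholy (4), caterpillar (4) → 8
Line 3: four (1), impossible (4), faint (1), stream (1) → 7
Total: 5 + 8 + 7 = 20

20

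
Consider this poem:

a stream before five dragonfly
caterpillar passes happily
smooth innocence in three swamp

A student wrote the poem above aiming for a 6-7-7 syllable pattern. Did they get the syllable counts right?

Line 1: "a stream before five dragonfly": 1+1+2+1+3 = 8 (expected 6)
Line 2: "caterpillar passes happily": 4+2+3 = 9 (expected 7)
Line 3: "smooth innocence in three swamp": 1+3+1+1+1 = 7 ✓

No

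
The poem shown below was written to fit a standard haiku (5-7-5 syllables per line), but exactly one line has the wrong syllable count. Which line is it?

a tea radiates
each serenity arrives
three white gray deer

Line 1: "a tea radiates": 1+1+3 = 5 ✓
Line 2: "each serenity arrives": 1+4+2 = 7 ✓
Line 3: "three white gray deer": 1+1+1+1 = 4 (expected 5)

Line 3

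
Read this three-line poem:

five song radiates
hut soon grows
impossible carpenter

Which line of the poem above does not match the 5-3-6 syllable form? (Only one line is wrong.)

Line 1: five(1) + song(1) + radiates(3) = 5 ✓
Line 2: hut(1) + soon(1) + grows(1) = 3 ✓
Line 3: impossible(4) + carpenter(3) = 7 (expected 6)

The third line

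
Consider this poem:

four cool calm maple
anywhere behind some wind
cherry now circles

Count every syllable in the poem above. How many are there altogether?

Line 1: "four cool calm maple": 1+1+1+2 = 5
Line 2: "anywhere behind some wind": 3+2+1+1 = 7
Line 3: "cherry now circles": 2+1+2 = 5
Total: 5 + 7 + 5 = 17

17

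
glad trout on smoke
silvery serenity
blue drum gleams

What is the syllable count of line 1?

4

Line 1: glad(1) + trout(1) + on(1) + smoke(1) = 4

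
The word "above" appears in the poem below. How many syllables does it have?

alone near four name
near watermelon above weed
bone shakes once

"above" has 2 syllables.

2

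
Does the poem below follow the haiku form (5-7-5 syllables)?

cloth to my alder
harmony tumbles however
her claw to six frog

Line 1: "cloth to my alder": 1+1+1+2 = 5 ✓
Line 2: "harmony tumbles however": 3+2+3 = 8 (expected 7)
Line 3: "her claw to six frog": 1+1+1+1+1 = 5 ✓

No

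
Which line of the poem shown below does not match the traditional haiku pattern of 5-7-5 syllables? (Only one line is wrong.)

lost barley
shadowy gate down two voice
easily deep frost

Line 1

Line 1: lost (1), barley (2) → 3 (expected 5)
Line 2: shadowy (3), gate (1), down (1), two (1), voice (1) → 7 ✓
Line 3: easily (3), deep (1), frost (1) → 5 ✓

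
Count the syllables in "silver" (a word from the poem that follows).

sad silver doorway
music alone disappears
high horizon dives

2

"silver" has 2 syllables.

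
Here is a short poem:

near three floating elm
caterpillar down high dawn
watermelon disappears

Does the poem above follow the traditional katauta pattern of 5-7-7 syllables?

Line 1: "near three floating elm": 1+1+2+1 = 5 ✓
Line 2: "caterpillar down high dawn": 4+1+1+1 = 7 ✓
Line 3: "watermelon disappears": 4+3 = 7 ✓

Yes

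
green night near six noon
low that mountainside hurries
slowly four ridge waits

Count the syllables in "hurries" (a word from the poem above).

2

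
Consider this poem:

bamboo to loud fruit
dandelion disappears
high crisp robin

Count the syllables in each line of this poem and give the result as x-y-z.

Line 1: bamboo(2) + to(1) + loud(1) + fruit(1) = 5
Line 2: dandelion(4) + disappears(3) = 7
Line 3: high(1) + crisp(1) + robin(2) = 4

5-7-4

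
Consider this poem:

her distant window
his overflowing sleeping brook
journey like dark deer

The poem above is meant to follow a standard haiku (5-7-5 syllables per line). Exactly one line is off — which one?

Line 1: "her distant window": 1+2+2 = 5 ✓
Line 2: "his overflowing sleeping brook": 1+4+2+1 = 8 (expected 7)
Line 3: "journey like dark deer": 2+1+1+1 = 5 ✓

Line 2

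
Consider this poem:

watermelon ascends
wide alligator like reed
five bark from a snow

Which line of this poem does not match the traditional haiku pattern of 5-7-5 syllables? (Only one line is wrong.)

Line 1

Line 1: watermelon(4) + ascends(2) = 6 (expected 5)
Line 2: wide(1) + alligator(4) + like(1) + reed(1) = 7 ✓
Line 3: five(1) + bark(1) + from(1) + a(1) + snow(1) = 5 ✓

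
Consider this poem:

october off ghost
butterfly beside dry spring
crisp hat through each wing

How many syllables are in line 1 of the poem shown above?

Line 1: october(3) + off(1) + ghost(1) = 5

5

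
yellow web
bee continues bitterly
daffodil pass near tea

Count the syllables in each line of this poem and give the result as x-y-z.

Line 1: yellow (2), web (1) → 3
Line 2: bee (1), continues (3), bitterly (3) → 7
Line 3: daffodil (3), pass (1), near (1), tea (1) → 6

3-7-6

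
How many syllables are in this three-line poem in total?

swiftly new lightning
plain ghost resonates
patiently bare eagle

Line 1: swiftly (2), new (1), lightning (2) → 5
Line 2: plain (1), ghost (1), resonates (3) → 5
Line 3: patiently (3), bare (1), eagle (2) → 6
Total: 5 + 5 + 6 = 16

16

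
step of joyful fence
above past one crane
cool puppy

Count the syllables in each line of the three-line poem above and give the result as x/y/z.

5/5/3

Line 1: step(1) + of(1) + joyful(2) + fence(1) = 5
Line 2: above(2) + past(1) + one(1) + crane(1) = 5
Line 3: cool(1) + puppy(2) = 3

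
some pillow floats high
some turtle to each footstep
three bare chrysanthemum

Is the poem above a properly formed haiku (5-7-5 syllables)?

No

Line 1: some(1) + pillow(2) + floats(1) + high(1) = 5 ✓
Line 2: some(1) + turtle(2) + to(1) + each(1) + footstep(2) = 7 ✓
Line 3: three(1) + bare(1) + chrysanthemum(4) = 6 (expected 5)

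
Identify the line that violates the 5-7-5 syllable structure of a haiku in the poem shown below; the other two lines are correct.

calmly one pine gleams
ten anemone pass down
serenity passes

Line 3

Line 1: "calmly one pine gleams": 2+1+1+1 = 5 ✓
Line 2: "ten anemone pass down": 1+4+1+1 = 7 ✓
Line 3: "serenity passes": 4+2 = 6 (expected 5)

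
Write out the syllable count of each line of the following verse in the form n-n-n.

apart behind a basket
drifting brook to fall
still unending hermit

7-5-6

Line 1: "apart behind a basket": 2+2+1+2 = 7
Line 2: "drifting brook to fall": 2+1+1+1 = 5
Line 3: "still unending hermit": 1+3+2 = 6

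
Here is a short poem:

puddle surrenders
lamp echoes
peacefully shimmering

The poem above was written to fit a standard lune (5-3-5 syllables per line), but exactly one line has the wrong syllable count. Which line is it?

Line 1: puddle(2) + surrenders(3) = 5 ✓
Line 2: lamp(1) + echoes(2) = 3 ✓
Line 3: peacefully(3) + shimmering(3) = 6 (expected 5)

Line 3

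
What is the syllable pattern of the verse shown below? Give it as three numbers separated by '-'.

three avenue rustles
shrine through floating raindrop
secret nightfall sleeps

6-6-5

Line 1: three (1), avenue (3), rustles (2) → 6
Line 2: shrine (1), through (1), floating (2), raindrop (2) → 6
Line 3: secret (2), nightfall (2), sleeps (1) → 5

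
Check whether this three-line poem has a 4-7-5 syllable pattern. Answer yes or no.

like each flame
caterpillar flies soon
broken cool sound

Line 1: "like each flame": 1+1+1 = 3 (expected 4)
Line 2: "caterpillar flies soon": 4+1+1 = 6 (expected 7)
Line 3: "broken cool sound": 2+1+1 = 4 (expected 5)

No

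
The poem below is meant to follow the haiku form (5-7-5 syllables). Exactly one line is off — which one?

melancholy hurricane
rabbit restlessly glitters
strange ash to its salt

Line 1: melancholy (4), hurricane (3) → 7 (expected 5)
Line 2: rabbit (2), restlessly (3), glitters (2) → 7 ✓
Line 3: strange (1), ash (1), to (1), its (1), salt (1) → 5 ✓

The first line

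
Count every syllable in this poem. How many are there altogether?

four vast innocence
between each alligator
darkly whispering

17

Line 1: four (1), vast (1), innocence (3) → 5
Line 2: between (2), each (1), alligator (4) → 7
Line 3: darkly (2), whispering (3) → 5
Total: 5 + 7 + 5 = 17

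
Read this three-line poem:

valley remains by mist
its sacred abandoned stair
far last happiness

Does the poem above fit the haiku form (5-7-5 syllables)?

Line 1: valley (2), remains (2), by (1), mist (1) → 6 (expected 5)
Line 2: its (1), sacred (2), abandoned (3), stair (1) → 7 ✓
Line 3: far (1), last (1), happiness (3) → 5 ✓

No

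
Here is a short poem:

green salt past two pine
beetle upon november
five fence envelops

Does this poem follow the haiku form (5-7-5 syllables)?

Yes

Line 1: green (1), salt (1), past (1), two (1), pine (1) → 5 ✓
Line 2: beetle (2), upon (2), november (3) → 7 ✓
Line 3: five (1), fence (1), envelops (3) → 5 ✓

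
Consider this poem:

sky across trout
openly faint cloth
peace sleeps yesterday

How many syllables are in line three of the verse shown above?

Line three: peace(1) + sleeps(1) + yesterday(3) = 5

5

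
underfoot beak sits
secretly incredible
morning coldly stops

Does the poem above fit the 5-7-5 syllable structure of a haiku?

Line 1: "underfoot beak sits": 3+1+1 = 5 ✓
Line 2: "secretly incredible": 3+4 = 7 ✓
Line 3: "morning coldly stops": 2+2+1 = 5 ✓

Yes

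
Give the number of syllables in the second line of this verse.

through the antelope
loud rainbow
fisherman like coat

The second line: loud (1), rainbow (2) → 3

3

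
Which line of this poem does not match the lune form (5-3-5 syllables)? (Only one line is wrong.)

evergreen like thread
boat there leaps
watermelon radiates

Line 1: evergreen(3) + like(1) + thread(1) = 5 ✓
Line 2: boat(1) + there(1) + leaps(1) = 3 ✓
Line 3: watermelon(4) + radiates(3) = 7 (expected 5)

The third line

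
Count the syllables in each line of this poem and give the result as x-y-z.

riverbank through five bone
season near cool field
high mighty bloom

Line 1: riverbank(3) + through(1) + five(1) + bone(1) = 6
Line 2: season(2) + near(1) + cool(1) + field(1) = 5
Line 3: high(1) + mighty(2) + bloom(1) = 4

6-5-4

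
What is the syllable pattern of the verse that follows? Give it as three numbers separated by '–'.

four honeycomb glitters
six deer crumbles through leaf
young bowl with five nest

6–6–5

Line 1: four (1), honeycomb (3), glitters (2) → 6
Line 2: six (1), deer (1), crumbles (2), through (1), leaf (1) → 6
Line 3: young (1), bowl (1), with (1), five (1), nest (1) → 5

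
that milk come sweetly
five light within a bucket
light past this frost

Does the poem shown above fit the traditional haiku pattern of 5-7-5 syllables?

No

Line 1: "that milk come sweetly": 1+1+1+2 = 5 ✓
Line 2: "five light within a bucket": 1+1+2+1+2 = 7 ✓
Line 3: "light past this frost": 1+1+1+1 = 4 (expected 5)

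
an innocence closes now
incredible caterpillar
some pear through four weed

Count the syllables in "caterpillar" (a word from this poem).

4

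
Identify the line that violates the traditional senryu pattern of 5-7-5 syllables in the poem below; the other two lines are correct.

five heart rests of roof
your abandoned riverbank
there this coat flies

Line 3

Line 1: five (1), heart (1), rests (1), of (1), roof (1) → 5 ✓
Line 2: your (1), abandoned (3), riverbank (3) → 7 ✓
Line 3: there (1), this (1), coat (1), flies (1) → 4 (expected 5)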